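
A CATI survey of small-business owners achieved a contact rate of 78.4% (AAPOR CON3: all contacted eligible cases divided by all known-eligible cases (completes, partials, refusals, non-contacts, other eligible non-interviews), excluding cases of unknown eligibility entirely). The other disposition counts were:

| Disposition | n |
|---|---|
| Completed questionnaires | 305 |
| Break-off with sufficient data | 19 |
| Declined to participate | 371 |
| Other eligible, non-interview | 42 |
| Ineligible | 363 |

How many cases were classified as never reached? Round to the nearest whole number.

203

Numerator: 305 + 19 + 371 + 42 = 737
CON3 = 737 / D = 0.784
D = 737 / 0.784 = 940.1
Remaining denominator categories sum to 737
never reached = 940.1 − 737 ≈ 203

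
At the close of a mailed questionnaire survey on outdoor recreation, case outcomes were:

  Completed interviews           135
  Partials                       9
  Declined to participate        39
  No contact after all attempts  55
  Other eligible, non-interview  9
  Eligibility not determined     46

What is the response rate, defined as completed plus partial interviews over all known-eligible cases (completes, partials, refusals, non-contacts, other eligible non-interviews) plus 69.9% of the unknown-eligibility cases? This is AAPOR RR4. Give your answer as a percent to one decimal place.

51.6%

Num → 135 + 9 = 144
Eligible (known) → 135 + 9 + 39 + 55 + 9 = 247
Eligible share of unknowns → 0.6990 × 46 = 32.15
Denom → 247 + 32.15 = 279.15
RR4 = 144 / 279.15 = 0.5159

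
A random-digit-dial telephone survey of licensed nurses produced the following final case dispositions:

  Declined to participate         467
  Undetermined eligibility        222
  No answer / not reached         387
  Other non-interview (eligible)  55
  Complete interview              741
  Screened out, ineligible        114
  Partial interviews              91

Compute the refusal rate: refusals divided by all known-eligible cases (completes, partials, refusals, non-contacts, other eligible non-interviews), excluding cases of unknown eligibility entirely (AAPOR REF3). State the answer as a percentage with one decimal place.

26.8%

Num → 467
Denom → 741 + 91 + 467 + 387 + 55 = 1741
REF3 = 467 / 1741 = 0.2682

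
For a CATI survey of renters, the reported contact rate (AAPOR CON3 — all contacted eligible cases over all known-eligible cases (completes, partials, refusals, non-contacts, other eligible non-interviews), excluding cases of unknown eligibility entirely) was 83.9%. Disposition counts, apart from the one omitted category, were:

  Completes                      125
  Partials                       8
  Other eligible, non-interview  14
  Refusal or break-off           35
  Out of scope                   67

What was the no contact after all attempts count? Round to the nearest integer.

Num: 125 + 8 + 35 + 14 = 182
CON3 = 182 / D = 0.839
D = 182 / 0.839 = 216.9
Rest of base = 182
no contact after all attempts = 216.9 − 182 ≈ 35

35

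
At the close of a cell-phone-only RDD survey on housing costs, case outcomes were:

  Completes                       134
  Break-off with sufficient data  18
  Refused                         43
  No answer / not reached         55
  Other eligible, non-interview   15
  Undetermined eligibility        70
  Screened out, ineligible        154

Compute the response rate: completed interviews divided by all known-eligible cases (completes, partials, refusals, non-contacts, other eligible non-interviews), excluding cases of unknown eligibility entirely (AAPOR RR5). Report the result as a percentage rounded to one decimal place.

Num: 134
Denominator: 134 + 18 + 43 + 55 + 15 = 265
RR5 = 134 / 265 = 0.5057

50.6%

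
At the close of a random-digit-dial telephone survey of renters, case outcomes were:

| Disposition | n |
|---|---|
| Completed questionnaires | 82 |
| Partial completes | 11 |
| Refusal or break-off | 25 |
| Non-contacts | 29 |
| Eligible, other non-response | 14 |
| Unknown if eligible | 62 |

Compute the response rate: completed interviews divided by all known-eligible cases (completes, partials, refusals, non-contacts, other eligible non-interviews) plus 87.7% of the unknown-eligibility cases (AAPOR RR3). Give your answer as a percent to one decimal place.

38.1%

Num = 82
Known eligible = 82 + 11 + 25 + 29 + 14 = 161
Eligible share of unknowns = 0.8770 × 62 = 54.37
Base = 161 + 54.37 = 215.37
RR3 = 82 / 215.37 = 0.3807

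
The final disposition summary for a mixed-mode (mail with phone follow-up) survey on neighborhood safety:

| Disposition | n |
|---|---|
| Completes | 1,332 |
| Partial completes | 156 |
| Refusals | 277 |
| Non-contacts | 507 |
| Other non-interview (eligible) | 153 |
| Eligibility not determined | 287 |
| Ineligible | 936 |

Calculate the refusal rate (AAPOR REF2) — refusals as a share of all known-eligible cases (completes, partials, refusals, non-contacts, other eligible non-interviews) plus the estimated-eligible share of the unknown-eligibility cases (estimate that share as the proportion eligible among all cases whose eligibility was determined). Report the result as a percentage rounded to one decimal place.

10.5%

Num → 277
Determined eligible → 1332 + 156 + 277 + 507 + 153 = 2425
e = 2425 / (2425 + 936) = 2425 / 3361 = 0.7215
e × U → 0.7215 × 287 = 207.07
Denominator → 2425 + 207.07 = 2632.07
REF2 = 277 / 2632.07 = 0.1052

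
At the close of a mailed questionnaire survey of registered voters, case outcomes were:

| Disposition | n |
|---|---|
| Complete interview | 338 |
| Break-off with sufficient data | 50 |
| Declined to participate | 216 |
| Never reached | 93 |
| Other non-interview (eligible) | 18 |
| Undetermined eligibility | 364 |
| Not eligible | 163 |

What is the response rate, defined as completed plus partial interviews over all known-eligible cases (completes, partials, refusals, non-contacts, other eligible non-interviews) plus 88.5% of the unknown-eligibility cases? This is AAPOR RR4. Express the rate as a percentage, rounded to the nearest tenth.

37.4%

Numerator: 338 + 50 = 388
Known eligible: 338 + 50 + 216 + 93 + 18 = 715
Estimated eligible among unknowns: 0.8850 × 364 = 322.14
Denominator: 715 + 322.14 = 1037.14
RR4 = 388 / 1037.14 = 0.3741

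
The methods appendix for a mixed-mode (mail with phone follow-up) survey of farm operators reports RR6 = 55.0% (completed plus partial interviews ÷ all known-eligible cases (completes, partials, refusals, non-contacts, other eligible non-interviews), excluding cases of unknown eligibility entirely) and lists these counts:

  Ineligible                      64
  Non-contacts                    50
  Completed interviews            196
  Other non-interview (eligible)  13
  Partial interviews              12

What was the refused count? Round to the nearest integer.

Num → 196 + 12 = 208
RR6 = 208 / D = 0.550
D = 208 / 0.550 = 378.2
Other denominator terms total 271
refused = 378.2 − 271 ≈ 107

107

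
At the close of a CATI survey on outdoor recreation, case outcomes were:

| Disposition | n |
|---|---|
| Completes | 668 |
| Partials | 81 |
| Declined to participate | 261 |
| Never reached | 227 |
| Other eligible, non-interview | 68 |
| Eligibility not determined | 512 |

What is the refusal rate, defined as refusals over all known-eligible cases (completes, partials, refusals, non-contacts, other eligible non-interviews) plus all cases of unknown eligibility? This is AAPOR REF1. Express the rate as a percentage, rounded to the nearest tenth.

Top = 261
Base = 668 + 81 + 261 + 227 + 68 + 512 = 1817
REF1 = 261 / 1817 = 0.1436

14.4%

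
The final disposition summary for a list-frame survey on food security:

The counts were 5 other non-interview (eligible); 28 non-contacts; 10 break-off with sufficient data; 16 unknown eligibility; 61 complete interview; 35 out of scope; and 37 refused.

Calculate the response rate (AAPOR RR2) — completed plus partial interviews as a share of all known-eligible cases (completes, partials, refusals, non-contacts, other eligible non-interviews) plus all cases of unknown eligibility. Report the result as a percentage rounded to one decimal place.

45.2%

Num → 61 + 10 = 71
Denominator → 61 + 10 + 37 + 28 + 5 + 16 = 157
RR2 = 71 / 157 = 0.4522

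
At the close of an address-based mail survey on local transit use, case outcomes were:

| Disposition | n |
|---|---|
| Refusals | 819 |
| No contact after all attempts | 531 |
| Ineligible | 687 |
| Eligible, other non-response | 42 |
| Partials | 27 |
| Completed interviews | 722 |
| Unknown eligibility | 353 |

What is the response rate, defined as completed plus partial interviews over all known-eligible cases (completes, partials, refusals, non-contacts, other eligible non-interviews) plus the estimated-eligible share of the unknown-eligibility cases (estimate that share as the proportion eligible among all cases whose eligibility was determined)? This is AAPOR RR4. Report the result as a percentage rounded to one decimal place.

31.1%

Num → 722 + 27 = 749
Determined eligible → 722 + 27 + 819 + 531 + 42 = 2141
e = 2141 / (2141 + 687) = 2141 / 2828 = 0.7571
Eligible share of unknowns → 0.7571 × 353 = 267.26
Base → 2141 + 267.26 = 2408.26
RR4 = 749 / 2408.26 = 0.3110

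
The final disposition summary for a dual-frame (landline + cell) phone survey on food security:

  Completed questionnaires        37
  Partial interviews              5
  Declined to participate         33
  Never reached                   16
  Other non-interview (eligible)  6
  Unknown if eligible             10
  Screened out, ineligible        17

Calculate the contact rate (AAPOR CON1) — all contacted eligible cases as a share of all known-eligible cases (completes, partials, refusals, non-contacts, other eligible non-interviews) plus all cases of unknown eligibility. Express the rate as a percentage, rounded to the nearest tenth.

75.7%

Num = 37 + 5 + 33 + 6 = 81
Denominator = 37 + 5 + 33 + 16 + 6 + 10 = 107
CON1 = 81 / 107 = 0.7570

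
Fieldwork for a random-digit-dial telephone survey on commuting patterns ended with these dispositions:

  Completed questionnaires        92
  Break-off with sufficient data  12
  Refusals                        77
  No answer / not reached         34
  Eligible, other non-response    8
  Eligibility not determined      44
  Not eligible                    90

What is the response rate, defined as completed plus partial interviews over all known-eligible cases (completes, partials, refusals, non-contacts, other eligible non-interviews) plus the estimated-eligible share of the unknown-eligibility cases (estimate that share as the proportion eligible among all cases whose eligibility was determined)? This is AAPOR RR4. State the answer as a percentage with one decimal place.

40.9%

Num = 92 + 12 = 104
Determined eligible = 92 + 12 + 77 + 34 + 8 = 223
e = 223 / (223 + 90) = 223 / 313 = 0.7125
e × U = 0.7125 × 44 = 31.35
Denominator = 223 + 31.35 = 254.35
RR4 = 104 / 254.35 = 0.4089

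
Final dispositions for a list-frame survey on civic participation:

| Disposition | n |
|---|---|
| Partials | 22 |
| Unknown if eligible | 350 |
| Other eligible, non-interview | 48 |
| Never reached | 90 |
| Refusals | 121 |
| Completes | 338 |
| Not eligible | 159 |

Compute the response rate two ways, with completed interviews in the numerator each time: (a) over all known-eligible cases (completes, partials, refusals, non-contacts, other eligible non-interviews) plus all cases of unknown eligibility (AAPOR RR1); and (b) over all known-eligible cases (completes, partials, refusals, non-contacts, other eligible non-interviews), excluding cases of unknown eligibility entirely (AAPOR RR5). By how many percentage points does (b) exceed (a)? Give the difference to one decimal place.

Numerator → 338
Base → 338 + 22 + 121 + 90 + 48 + 350 = 969
RR1 = 338 / 969 = 0.3488
Base → 338 + 22 + 121 + 90 + 48 = 619
RR5 = 338 / 619 = 0.5460
Difference = 54.60 − 34.88 = 19.72 percentage points

19.7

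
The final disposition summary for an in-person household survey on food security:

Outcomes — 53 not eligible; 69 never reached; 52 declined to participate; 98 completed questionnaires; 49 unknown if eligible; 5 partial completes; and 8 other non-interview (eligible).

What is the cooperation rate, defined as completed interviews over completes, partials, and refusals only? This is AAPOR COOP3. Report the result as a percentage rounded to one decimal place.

Numerator = 98
Base = 98 + 5 + 52 = 155
COOP3 = 98 / 155 = 0.6323

63.2%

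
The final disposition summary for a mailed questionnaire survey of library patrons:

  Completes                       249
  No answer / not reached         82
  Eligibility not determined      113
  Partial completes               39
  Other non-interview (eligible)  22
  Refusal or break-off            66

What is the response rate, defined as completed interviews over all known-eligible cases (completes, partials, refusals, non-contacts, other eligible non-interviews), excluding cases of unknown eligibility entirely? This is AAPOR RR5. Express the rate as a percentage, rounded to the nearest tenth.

54.4%

Numerator → 249
Base → 249 + 39 + 66 + 82 + 22 = 458
RR5 = 249 / 458 = 0.5437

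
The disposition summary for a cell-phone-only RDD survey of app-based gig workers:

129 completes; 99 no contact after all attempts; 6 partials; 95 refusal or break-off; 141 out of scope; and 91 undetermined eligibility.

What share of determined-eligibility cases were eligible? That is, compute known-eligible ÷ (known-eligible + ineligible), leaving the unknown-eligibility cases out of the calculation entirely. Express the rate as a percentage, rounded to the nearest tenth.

Determined eligible = 129 + 6 + 95 + 99 = 329
e = 329 / (329 + 141) = 329 / 470 = 0.7000

70.0%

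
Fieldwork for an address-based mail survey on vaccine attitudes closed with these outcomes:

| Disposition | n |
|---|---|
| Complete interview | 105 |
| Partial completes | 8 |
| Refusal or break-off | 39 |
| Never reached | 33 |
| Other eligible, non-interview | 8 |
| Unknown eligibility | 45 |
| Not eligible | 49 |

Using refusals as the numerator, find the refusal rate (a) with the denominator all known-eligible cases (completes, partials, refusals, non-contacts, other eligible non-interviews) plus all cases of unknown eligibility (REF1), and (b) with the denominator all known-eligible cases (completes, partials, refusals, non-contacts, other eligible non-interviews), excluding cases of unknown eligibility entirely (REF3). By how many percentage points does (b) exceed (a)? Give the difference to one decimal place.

3.8

Numerator: 39
Denominator: 105 + 8 + 39 + 33 + 8 + 45 = 238
REF1 = 39 / 238 = 0.1639
Denominator: 105 + 8 + 39 + 33 + 8 = 193
REF3 = 39 / 193 = 0.2021
Difference = 20.21 − 16.39 = 3.82 percentage points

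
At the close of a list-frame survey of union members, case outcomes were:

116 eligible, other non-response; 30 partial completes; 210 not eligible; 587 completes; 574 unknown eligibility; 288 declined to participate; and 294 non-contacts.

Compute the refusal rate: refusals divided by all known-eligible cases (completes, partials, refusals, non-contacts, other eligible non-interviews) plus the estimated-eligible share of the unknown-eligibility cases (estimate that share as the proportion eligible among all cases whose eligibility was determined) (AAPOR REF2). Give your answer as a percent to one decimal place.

Num: 288
Eligible (known): 587 + 30 + 288 + 294 + 116 = 1315
e = 1315 / (1315 + 210) = 1315 / 1525 = 0.8623
e × U: 0.8623 × 574 = 494.96
Base: 1315 + 494.96 = 1809.96
REF2 = 288 / 1809.96 = 0.1591

15.9%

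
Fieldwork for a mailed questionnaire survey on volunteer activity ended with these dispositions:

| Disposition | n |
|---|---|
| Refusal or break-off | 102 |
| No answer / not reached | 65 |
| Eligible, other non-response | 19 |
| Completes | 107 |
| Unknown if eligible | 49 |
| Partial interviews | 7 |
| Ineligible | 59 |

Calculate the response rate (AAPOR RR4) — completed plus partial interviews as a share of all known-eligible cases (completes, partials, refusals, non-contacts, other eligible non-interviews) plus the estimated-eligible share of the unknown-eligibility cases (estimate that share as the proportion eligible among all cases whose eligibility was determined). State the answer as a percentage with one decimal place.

33.4%

Top → 107 + 7 = 114
Known eligible → 107 + 7 + 102 + 65 + 19 = 300
e = 300 / (300 + 59) = 300 / 359 = 0.8357
Estimated eligible among unknowns → 0.8357 × 49 = 40.95
Base → 300 + 40.95 = 340.95
RR4 = 114 / 340.95 = 0.3344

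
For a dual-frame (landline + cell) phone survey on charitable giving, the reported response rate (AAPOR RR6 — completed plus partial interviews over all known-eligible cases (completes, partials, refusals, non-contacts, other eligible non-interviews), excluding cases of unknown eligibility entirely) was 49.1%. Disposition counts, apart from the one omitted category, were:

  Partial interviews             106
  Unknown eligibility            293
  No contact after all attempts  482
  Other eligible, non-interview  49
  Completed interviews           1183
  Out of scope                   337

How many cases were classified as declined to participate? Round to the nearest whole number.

Num: 1183 + 106 = 1289
RR6 = 1289 / D = 0.491
D = 1289 / 0.491 = 2625.3
Other denominator terms total 1820
declined to participate = 2625.3 − 1820 ≈ 805

805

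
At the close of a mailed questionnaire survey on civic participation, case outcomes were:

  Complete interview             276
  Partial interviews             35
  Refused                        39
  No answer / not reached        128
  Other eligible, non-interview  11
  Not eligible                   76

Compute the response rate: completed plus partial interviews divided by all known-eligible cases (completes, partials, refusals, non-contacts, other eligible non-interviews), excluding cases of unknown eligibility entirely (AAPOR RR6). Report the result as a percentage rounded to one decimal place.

63.6%

Numerator = 276 + 35 = 311
Denom = 276 + 35 + 39 + 128 + 11 = 489
RR6 = 311 / 489 = 0.6360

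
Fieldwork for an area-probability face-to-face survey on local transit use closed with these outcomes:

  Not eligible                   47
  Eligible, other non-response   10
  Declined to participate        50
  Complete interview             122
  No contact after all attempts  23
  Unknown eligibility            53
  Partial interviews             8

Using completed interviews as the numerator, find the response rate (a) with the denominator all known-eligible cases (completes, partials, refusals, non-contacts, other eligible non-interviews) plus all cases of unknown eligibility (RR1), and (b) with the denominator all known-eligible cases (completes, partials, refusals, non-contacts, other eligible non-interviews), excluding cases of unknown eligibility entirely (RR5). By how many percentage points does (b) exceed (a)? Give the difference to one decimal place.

11.4

Top → 122
Denom → 122 + 8 + 50 + 23 + 10 + 53 = 266
RR1 = 122 / 266 = 0.4586
Denom → 122 + 8 + 50 + 23 + 10 = 213
RR5 = 122 / 213 = 0.5728
Difference = 57.28 − 45.86 = 11.42 percentage points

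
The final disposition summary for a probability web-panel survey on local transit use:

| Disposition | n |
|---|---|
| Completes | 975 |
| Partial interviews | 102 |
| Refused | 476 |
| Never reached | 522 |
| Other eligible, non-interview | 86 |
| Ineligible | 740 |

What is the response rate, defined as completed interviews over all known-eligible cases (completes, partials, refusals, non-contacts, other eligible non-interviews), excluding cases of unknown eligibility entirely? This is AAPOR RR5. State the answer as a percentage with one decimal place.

Num = 975
Denom = 975 + 102 + 476 + 522 + 86 = 2161
RR5 = 975 / 2161 = 0.4512

45.1%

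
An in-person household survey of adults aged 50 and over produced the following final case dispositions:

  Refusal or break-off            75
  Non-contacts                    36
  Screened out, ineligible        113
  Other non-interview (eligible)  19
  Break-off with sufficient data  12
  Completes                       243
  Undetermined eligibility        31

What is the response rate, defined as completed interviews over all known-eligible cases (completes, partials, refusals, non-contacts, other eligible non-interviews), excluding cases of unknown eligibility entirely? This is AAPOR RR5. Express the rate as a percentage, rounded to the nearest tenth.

63.1%

Top = 243
Denominator = 243 + 12 + 75 + 36 + 19 = 385
RR5 = 243 / 385 = 0.6312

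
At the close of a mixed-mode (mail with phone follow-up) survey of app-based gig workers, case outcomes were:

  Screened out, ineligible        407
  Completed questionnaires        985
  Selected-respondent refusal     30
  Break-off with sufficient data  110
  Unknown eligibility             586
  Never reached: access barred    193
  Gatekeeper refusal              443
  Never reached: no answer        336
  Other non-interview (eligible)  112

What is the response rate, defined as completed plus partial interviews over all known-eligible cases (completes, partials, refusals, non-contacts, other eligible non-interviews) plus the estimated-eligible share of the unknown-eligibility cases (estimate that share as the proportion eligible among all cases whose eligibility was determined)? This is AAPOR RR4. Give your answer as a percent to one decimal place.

Refusal or break-off = 443 + 30 = 473
No answer / not reached = 336 + 193 = 529
Num = 985 + 110 = 1095
Known eligible = 985 + 110 + 473 + 529 + 112 = 2209
e = 2209 / (2209 + 407) = 2209 / 2616 = 0.8444
e × U = 0.8444 × 586 = 494.82
Denom = 2209 + 494.82 = 2703.82
RR4 = 1095 / 2703.82 = 0.4050

40.5%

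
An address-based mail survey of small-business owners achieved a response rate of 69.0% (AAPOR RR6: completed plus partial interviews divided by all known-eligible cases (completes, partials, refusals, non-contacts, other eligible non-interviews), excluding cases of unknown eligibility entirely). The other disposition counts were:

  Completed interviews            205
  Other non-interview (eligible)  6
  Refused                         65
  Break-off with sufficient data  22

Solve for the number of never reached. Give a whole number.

Num → 205 + 22 = 227
RR6 = 227 / D = 0.690
D = 227 / 0.690 = 329.0
Rest of base = 298
never reached = 329.0 − 298 ≈ 31

31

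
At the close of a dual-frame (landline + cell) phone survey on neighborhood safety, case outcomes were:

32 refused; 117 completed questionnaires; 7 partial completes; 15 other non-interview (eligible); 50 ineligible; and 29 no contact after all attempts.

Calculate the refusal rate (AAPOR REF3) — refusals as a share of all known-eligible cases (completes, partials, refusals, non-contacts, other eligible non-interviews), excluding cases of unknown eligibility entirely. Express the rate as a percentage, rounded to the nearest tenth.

16.0%

Num → 32
Denom → 117 + 7 + 32 + 29 + 15 = 200
REF3 = 32 / 200 = 0.1600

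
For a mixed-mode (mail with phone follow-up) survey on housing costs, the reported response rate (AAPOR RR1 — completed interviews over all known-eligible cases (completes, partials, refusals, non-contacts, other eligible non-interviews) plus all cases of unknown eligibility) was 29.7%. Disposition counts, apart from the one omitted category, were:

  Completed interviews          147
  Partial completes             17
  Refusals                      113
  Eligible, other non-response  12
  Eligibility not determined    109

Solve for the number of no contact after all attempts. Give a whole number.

RR1 = 147 / D = 0.297
D = 147 / 0.297 = 494.9
Other denominator terms total 398
no contact after all attempts = 494.9 − 398 ≈ 97

97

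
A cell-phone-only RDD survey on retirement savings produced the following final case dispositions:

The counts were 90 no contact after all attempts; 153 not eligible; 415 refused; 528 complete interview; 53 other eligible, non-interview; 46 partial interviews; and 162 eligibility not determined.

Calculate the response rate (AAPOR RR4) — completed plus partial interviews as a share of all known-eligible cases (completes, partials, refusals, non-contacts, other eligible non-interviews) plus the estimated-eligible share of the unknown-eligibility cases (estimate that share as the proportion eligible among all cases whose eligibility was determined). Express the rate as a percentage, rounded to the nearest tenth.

Numerator: 528 + 46 = 574
Determined eligible: 528 + 46 + 415 + 90 + 53 = 1132
e = 1132 / (1132 + 153) = 1132 / 1285 = 0.8809
Estimated eligible among unknowns: 0.8809 × 162 = 142.71
Denom: 1132 + 142.71 = 1274.71
RR4 = 574 / 1274.71 = 0.4503

45.0%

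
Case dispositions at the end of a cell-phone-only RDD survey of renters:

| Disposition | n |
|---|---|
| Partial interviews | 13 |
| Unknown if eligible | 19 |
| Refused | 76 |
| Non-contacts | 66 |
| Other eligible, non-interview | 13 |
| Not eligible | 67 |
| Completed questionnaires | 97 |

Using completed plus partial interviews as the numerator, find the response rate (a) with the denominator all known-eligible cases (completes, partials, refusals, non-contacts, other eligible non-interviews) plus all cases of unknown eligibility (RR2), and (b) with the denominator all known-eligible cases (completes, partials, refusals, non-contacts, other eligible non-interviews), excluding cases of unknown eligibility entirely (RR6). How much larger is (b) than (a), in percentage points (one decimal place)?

Top → 97 + 13 = 110
Denominator → 97 + 13 + 76 + 66 + 13 + 19 = 284
RR2 = 110 / 284 = 0.3873
Denominator → 97 + 13 + 76 + 66 + 13 = 265
RR6 = 110 / 265 = 0.4151
Difference = 41.51 − 38.73 = 2.78 percentage points

2.8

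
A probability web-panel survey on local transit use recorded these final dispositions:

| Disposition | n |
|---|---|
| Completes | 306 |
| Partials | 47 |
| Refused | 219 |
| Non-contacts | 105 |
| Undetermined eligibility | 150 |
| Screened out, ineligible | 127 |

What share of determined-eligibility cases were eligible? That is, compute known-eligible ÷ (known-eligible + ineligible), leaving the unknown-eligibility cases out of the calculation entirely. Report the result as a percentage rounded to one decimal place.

84.2%

Determined eligible: 306 + 47 + 219 + 105 = 677
e = 677 / (677 + 127) = 677 / 804 = 0.8420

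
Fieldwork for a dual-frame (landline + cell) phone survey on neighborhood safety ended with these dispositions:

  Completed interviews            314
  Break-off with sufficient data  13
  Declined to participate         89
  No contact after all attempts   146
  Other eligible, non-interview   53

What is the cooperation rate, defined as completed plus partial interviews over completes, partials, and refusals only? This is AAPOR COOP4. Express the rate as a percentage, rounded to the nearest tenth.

Top: 314 + 13 = 327
Denominator: 314 + 13 + 89 = 416
COOP4 = 327 / 416 = 0.7861

78.6%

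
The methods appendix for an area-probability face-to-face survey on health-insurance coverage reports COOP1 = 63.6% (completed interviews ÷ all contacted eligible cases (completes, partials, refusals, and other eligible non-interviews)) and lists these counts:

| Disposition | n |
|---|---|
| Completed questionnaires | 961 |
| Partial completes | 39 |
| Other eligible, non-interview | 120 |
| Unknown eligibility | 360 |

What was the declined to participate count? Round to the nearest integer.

COOP1 = 961 / D = 0.636
D = 961 / 0.636 = 1511.0
Remaining denominator categories sum to 1120
declined to participate = 1511.0 − 1120 ≈ 391

391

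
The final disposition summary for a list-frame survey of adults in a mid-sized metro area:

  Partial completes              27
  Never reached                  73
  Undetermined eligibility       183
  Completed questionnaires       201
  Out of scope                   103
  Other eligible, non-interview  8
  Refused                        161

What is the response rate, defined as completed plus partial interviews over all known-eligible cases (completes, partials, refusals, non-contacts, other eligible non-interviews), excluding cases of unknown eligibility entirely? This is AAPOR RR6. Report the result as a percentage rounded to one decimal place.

Num → 201 + 27 = 228
Base → 201 + 27 + 161 + 73 + 8 = 470
RR6 = 228 / 470 = 0.4851

48.5%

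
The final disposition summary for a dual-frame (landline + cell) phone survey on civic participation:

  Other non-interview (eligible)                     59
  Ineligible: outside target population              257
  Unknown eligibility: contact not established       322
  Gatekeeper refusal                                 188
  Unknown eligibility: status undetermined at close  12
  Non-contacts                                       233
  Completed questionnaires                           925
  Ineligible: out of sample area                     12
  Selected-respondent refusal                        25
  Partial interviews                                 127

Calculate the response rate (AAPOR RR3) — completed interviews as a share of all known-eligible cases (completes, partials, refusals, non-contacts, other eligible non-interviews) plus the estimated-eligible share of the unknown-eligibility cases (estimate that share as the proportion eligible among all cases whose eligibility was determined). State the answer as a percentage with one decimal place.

Refused = 188 + 25 = 213
Unknown if eligible = 322 + 12 = 334
Out of scope = 257 + 12 = 269
Numerator: 925
Known eligible: 925 + 127 + 213 + 233 + 59 = 1557
e = 1557 / (1557 + 269) = 1557 / 1826 = 0.8527
Eligible share of unknowns: 0.8527 × 334 = 284.80
Denominator: 1557 + 284.80 = 1841.80
RR3 = 925 / 1841.80 = 0.5022

50.2%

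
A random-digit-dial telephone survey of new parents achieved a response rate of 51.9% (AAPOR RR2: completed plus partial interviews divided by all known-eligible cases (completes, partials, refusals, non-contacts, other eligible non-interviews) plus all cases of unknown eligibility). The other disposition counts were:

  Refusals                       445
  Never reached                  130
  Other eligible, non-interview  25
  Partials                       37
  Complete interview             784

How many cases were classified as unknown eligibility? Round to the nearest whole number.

Top = 784 + 37 = 821
RR2 = 821 / D = 0.519
D = 821 / 0.519 = 1581.9
Remaining denominator categories sum to 1421
unknown eligibility = 1581.9 − 1421 ≈ 161

161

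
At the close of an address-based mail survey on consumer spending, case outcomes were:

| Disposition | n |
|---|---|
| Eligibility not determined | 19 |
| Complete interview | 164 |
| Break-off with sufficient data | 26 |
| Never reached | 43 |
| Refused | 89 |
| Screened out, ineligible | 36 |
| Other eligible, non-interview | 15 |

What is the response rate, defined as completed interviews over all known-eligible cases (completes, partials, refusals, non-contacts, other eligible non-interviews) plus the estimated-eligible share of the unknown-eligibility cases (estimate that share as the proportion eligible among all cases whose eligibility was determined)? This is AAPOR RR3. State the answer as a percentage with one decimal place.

46.3%

Num: 164
Eligible (known): 164 + 26 + 89 + 43 + 15 = 337
e = 337 / (337 + 36) = 337 / 373 = 0.9035
e × U: 0.9035 × 19 = 17.17
Base: 337 + 17.17 = 354.17
RR3 = 164 / 354.17 = 0.4631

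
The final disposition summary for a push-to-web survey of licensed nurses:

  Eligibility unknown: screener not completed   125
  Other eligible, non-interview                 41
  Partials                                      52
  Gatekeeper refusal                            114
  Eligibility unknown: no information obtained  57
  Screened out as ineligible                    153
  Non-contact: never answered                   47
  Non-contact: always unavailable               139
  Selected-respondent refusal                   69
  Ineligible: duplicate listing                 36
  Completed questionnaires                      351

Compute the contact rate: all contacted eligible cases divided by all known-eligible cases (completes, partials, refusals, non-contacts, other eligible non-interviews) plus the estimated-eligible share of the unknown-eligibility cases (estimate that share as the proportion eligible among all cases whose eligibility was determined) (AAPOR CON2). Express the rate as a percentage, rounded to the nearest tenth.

65.3%

Refusals = 114 + 69 = 183
Never reached = 47 + 139 = 186
Undetermined eligibility = 125 + 57 = 182
Out of scope = 153 + 36 = 189
Numerator: 351 + 52 + 183 + 41 = 627
Known eligible: 351 + 52 + 183 + 186 + 41 = 813
e = 813 / (813 + 189) = 813 / 1002 = 0.8114
Estimated eligible among unknowns: 0.8114 × 182 = 147.67
Denom: 813 + 147.67 = 960.67
CON2 = 627 / 960.67 = 0.6527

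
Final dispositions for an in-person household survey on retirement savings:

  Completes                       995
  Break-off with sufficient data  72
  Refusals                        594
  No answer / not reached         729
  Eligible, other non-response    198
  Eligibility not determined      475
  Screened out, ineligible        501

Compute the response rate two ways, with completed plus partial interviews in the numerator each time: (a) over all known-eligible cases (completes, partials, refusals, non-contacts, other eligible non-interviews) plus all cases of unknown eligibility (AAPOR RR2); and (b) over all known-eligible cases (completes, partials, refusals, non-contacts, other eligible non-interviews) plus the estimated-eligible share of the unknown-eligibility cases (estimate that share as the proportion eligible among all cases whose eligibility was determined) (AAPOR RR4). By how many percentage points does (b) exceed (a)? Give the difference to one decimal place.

Numerator → 995 + 72 = 1067
Denominator → 995 + 72 + 594 + 729 + 198 + 475 = 3063
RR2 = 1067 / 3063 = 0.3484
Determined eligible → 995 + 72 + 594 + 729 + 198 = 2588
e = 2588 / (2588 + 501) = 2588 / 3089 = 0.8378
Eligible share of unknowns → 0.8378 × 475 = 397.95
Denominator → 2588 + 397.95 = 2985.95
RR4 = 1067 / 2985.95 = 0.3573
Difference = 35.73 − 34.84 = 0.89 percentage points

0.9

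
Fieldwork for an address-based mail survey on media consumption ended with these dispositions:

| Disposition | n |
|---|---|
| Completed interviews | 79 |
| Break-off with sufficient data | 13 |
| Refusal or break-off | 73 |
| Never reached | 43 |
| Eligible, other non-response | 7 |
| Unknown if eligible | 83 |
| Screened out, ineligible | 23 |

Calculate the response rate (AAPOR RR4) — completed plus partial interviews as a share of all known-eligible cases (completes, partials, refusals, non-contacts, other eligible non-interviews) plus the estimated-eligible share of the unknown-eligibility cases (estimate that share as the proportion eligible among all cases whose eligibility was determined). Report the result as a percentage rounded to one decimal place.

31.7%

Top = 79 + 13 = 92
Determined eligible = 79 + 13 + 73 + 43 + 7 = 215
e = 215 / (215 + 23) = 215 / 238 = 0.9034
Estimated eligible among unknowns = 0.9034 × 83 = 74.98
Denom = 215 + 74.98 = 289.98
RR4 = 92 / 289.98 = 0.3173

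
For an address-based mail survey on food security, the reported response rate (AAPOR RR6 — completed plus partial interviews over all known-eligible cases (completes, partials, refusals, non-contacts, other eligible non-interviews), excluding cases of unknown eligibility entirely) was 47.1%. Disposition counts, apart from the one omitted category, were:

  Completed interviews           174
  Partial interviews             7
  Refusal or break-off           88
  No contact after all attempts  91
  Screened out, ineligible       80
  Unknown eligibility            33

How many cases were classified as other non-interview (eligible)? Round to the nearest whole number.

24

Numerator = 174 + 7 = 181
RR6 = 181 / D = 0.471
D = 181 / 0.471 = 384.3
Other denominator terms total 360
other non-interview (eligible) = 384.3 − 360 ≈ 24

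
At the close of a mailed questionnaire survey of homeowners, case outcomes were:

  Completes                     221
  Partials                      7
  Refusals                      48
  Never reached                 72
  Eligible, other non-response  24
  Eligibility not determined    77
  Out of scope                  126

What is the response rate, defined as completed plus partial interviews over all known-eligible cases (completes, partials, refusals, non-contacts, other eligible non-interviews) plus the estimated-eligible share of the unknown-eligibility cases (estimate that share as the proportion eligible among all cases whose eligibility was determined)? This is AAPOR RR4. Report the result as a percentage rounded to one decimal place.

Top → 221 + 7 = 228
Eligible (known) → 221 + 7 + 48 + 72 + 24 = 372
e = 372 / (372 + 126) = 372 / 498 = 0.7470
Estimated eligible among unknowns → 0.7470 × 77 = 57.52
Base → 372 + 57.52 = 429.52
RR4 = 228 / 429.52 = 0.5308

53.1%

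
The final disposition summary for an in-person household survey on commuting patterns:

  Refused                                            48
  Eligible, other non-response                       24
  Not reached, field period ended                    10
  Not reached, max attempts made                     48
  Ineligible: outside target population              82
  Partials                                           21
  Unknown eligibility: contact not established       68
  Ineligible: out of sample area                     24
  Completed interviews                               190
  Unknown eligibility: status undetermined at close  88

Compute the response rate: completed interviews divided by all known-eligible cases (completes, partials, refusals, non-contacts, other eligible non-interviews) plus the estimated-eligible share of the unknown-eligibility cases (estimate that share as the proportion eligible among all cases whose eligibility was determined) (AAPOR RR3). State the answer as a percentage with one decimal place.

41.3%

No answer / not reached = 10 + 48 = 58
Eligibility not determined = 68 + 88 = 156
Screened out, ineligible = 82 + 24 = 106
Num → 190
Known eligible → 190 + 21 + 48 + 58 + 24 = 341
e = 341 / (341 + 106) = 341 / 447 = 0.7629
e × U → 0.7629 × 156 = 119.01
Denominator → 341 + 119.01 = 460.01
RR3 = 190 / 460.01 = 0.4130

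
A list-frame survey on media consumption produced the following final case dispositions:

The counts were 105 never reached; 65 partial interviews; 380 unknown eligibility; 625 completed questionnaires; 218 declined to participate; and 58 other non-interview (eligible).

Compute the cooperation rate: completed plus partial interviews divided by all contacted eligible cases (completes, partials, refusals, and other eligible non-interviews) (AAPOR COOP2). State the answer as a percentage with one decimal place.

71.4%

Num = 625 + 65 = 690
Denom = 625 + 65 + 218 + 58 = 966
COOP2 = 690 / 966 = 0.7143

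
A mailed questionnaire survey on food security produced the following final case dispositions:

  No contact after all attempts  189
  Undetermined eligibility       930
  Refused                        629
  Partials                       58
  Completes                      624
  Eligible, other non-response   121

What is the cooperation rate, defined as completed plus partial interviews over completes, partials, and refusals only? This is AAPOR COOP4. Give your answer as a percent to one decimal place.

52.0%

Top = 624 + 58 = 682
Denominator = 624 + 58 + 629 = 1311
COOP4 = 682 / 1311 = 0.5202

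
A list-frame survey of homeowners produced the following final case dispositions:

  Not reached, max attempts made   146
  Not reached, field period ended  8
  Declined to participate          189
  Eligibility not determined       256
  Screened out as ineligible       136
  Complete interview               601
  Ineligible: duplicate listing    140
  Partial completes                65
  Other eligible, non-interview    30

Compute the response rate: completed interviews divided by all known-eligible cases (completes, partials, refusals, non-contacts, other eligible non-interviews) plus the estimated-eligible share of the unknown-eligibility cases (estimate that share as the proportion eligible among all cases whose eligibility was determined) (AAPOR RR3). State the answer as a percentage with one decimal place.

No answer / not reached = 8 + 146 = 154
Out of scope = 136 + 140 = 276
Top → 601
Determined eligible → 601 + 65 + 189 + 154 + 30 = 1039
e = 1039 / (1039 + 276) = 1039 / 1315 = 0.7901
e × U → 0.7901 × 256 = 202.27
Denom → 1039 + 202.27 = 1241.27
RR3 = 601 / 1241.27 = 0.4842

48.4%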